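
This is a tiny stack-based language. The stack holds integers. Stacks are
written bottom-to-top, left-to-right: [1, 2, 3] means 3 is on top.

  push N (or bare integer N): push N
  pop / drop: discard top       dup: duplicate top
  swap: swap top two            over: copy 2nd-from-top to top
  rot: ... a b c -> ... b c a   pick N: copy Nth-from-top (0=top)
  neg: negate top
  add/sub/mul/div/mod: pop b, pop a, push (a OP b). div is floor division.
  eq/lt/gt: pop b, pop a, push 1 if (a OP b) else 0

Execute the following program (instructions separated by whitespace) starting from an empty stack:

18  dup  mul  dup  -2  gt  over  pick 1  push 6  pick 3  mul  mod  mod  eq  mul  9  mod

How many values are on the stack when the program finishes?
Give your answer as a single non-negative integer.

Answer: 1

Derivation:
After 'push 18': stack = [18] (depth 1)
After 'dup': stack = [18, 18] (depth 2)
After 'mul': stack = [324] (depth 1)
After 'dup': stack = [324, 324] (depth 2)
After 'push -2': stack = [324, 324, -2] (depth 3)
After 'gt': stack = [324, 1] (depth 2)
After 'over': stack = [324, 1, 324] (depth 3)
After 'pick 1': stack = [324, 1, 324, 1] (depth 4)
After 'push 6': stack = [324, 1, 324, 1, 6] (depth 5)
After 'pick 3': stack = [324, 1, 324, 1, 6, 1] (depth 6)
After 'mul': stack = [324, 1, 324, 1, 6] (depth 5)
After 'mod': stack = [324, 1, 324, 1] (depth 4)
After 'mod': stack = [324, 1, 0] (depth 3)
After 'eq': stack = [324, 0] (depth 2)
After 'mul': stack = [0] (depth 1)
After 'push 9': stack = [0, 9] (depth 2)
After 'mod': stack = [0] (depth 1)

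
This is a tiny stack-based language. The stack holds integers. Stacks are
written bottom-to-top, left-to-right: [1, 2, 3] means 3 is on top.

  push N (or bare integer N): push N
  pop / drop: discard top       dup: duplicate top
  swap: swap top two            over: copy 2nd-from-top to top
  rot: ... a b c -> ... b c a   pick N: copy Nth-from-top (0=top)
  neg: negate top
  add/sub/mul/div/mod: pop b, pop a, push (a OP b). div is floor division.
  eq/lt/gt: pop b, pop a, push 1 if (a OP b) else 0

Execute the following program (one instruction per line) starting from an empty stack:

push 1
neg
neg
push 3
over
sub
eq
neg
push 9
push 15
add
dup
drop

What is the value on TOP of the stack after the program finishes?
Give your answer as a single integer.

Answer: 24

Derivation:
After 'push 1': [1]
After 'neg': [-1]
After 'neg': [1]
After 'push 3': [1, 3]
After 'over': [1, 3, 1]
After 'sub': [1, 2]
After 'eq': [0]
After 'neg': [0]
After 'push 9': [0, 9]
After 'push 15': [0, 9, 15]
After 'add': [0, 24]
After 'dup': [0, 24, 24]
After 'drop': [0, 24]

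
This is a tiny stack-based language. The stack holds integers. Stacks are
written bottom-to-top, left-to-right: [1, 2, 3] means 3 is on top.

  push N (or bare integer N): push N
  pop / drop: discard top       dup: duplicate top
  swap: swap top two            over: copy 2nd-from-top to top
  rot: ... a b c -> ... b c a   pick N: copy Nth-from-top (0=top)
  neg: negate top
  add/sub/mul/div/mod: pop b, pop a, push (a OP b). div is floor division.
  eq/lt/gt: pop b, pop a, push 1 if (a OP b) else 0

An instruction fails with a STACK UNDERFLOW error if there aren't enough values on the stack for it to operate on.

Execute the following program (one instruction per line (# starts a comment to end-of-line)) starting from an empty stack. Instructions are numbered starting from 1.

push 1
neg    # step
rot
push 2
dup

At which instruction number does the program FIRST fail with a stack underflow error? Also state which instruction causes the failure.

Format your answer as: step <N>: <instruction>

Step 1 ('push 1'): stack = [1], depth = 1
Step 2 ('neg'): stack = [-1], depth = 1
Step 3 ('rot'): needs 3 value(s) but depth is 1 — STACK UNDERFLOW

Answer: step 3: rot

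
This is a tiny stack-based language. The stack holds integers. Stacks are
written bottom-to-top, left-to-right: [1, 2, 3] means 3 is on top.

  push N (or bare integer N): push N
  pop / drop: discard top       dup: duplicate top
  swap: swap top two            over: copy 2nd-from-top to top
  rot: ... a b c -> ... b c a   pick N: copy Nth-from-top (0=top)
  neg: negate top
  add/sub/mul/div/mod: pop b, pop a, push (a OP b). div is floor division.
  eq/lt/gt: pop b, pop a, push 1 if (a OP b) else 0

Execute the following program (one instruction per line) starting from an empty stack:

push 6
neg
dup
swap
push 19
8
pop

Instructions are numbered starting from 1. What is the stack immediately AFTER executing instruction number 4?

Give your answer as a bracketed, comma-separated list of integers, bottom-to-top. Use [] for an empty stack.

Step 1 ('push 6'): [6]
Step 2 ('neg'): [-6]
Step 3 ('dup'): [-6, -6]
Step 4 ('swap'): [-6, -6]

Answer: [-6, -6]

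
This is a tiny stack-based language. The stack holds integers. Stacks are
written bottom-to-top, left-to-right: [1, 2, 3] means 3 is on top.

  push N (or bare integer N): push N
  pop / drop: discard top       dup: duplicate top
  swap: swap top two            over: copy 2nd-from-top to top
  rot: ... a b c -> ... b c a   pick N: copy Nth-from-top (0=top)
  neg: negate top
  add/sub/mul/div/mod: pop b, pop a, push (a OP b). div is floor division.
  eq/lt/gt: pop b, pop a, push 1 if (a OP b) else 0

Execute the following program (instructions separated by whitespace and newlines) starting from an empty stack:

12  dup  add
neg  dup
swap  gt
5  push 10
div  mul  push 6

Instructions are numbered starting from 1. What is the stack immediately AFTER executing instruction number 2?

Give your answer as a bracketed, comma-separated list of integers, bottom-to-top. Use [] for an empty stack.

Answer: [12, 12]

Derivation:
Step 1 ('12'): [12]
Step 2 ('dup'): [12, 12]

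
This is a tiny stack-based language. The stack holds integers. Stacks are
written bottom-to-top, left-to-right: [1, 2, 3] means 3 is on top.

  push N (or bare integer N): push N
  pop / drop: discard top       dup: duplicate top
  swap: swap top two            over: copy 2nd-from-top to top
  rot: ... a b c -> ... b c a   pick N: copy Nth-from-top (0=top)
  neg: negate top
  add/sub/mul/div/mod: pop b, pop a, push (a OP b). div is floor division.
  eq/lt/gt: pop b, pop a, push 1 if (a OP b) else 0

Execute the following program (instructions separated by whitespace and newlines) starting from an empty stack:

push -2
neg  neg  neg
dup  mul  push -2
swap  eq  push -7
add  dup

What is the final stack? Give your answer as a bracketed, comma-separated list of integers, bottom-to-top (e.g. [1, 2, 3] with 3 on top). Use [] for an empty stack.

After 'push -2': [-2]
After 'neg': [2]
After 'neg': [-2]
After 'neg': [2]
After 'dup': [2, 2]
After 'mul': [4]
After 'push -2': [4, -2]
After 'swap': [-2, 4]
After 'eq': [0]
After 'push -7': [0, -7]
After 'add': [-7]
After 'dup': [-7, -7]

Answer: [-7, -7]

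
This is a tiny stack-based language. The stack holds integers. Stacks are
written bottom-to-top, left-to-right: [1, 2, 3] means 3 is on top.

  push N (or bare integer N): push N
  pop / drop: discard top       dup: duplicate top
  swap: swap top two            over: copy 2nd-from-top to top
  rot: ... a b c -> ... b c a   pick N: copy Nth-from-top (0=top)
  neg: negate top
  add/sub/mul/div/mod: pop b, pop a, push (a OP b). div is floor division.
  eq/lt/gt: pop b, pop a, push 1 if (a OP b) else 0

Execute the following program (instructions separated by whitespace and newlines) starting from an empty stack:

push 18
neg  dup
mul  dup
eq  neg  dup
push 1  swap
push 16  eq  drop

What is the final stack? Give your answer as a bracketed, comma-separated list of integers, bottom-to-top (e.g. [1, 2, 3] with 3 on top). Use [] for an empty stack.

After 'push 18': [18]
After 'neg': [-18]
After 'dup': [-18, -18]
After 'mul': [324]
After 'dup': [324, 324]
After 'eq': [1]
After 'neg': [-1]
After 'dup': [-1, -1]
After 'push 1': [-1, -1, 1]
After 'swap': [-1, 1, -1]
After 'push 16': [-1, 1, -1, 16]
After 'eq': [-1, 1, 0]
After 'drop': [-1, 1]

Answer: [-1, 1]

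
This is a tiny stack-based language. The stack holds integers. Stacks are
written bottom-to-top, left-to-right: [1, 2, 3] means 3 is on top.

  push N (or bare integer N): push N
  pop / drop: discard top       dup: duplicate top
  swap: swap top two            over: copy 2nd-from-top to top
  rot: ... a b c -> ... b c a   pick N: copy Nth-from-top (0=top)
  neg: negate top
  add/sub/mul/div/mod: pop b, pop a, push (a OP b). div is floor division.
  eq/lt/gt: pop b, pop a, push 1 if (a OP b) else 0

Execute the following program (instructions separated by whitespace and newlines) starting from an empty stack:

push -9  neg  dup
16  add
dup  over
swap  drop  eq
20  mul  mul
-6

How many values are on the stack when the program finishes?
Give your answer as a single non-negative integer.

Answer: 2

Derivation:
After 'push -9': stack = [-9] (depth 1)
After 'neg': stack = [9] (depth 1)
After 'dup': stack = [9, 9] (depth 2)
After 'push 16': stack = [9, 9, 16] (depth 3)
After 'add': stack = [9, 25] (depth 2)
After 'dup': stack = [9, 25, 25] (depth 3)
After 'over': stack = [9, 25, 25, 25] (depth 4)
After 'swap': stack = [9, 25, 25, 25] (depth 4)
After 'drop': stack = [9, 25, 25] (depth 3)
After 'eq': stack = [9, 1] (depth 2)
After 'push 20': stack = [9, 1, 20] (depth 3)
After 'mul': stack = [9, 20] (depth 2)
After 'mul': stack = [180] (depth 1)
After 'push -6': stack = [180, -6] (depth 2)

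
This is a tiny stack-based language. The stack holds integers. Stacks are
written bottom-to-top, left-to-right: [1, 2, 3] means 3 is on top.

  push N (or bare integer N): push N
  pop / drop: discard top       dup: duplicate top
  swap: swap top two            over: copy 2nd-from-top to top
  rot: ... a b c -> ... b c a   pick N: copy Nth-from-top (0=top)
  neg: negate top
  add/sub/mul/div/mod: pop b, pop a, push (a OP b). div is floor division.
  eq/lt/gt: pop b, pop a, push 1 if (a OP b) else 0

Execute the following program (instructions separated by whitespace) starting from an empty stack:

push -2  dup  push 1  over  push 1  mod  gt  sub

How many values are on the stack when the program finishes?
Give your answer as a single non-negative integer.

Answer: 2

Derivation:
After 'push -2': stack = [-2] (depth 1)
After 'dup': stack = [-2, -2] (depth 2)
After 'push 1': stack = [-2, -2, 1] (depth 3)
After 'over': stack = [-2, -2, 1, -2] (depth 4)
After 'push 1': stack = [-2, -2, 1, -2, 1] (depth 5)
After 'mod': stack = [-2, -2, 1, 0] (depth 4)
After 'gt': stack = [-2, -2, 1] (depth 3)
After 'sub': stack = [-2, -3] (depth 2)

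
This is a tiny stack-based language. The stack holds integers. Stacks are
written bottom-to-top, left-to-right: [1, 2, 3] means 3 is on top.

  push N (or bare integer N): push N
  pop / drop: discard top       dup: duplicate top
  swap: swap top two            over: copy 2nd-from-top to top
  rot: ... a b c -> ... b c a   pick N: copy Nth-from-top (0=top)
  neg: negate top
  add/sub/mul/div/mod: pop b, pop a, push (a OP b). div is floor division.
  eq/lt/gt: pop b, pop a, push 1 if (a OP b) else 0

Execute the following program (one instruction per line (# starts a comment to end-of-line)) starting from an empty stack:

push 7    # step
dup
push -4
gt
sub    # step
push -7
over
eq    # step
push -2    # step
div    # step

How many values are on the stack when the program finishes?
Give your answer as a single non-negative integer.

After 'push 7': stack = [7] (depth 1)
After 'dup': stack = [7, 7] (depth 2)
After 'push -4': stack = [7, 7, -4] (depth 3)
After 'gt': stack = [7, 1] (depth 2)
After 'sub': stack = [6] (depth 1)
After 'push -7': stack = [6, -7] (depth 2)
After 'over': stack = [6, -7, 6] (depth 3)
After 'eq': stack = [6, 0] (depth 2)
After 'push -2': stack = [6, 0, -2] (depth 3)
After 'div': stack = [6, 0] (depth 2)

Answer: 2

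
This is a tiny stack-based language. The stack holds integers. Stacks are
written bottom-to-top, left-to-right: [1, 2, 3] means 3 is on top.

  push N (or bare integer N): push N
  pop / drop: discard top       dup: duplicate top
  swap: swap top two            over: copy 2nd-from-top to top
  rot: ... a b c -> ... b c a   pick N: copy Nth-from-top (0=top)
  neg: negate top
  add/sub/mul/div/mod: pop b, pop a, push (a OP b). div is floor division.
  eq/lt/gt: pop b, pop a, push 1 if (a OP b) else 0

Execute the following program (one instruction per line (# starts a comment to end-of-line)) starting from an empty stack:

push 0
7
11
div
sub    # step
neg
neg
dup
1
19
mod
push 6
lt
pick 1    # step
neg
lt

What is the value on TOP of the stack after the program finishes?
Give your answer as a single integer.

After 'push 0': [0]
After 'push 7': [0, 7]
After 'push 11': [0, 7, 11]
After 'div': [0, 0]
After 'sub': [0]
After 'neg': [0]
After 'neg': [0]
After 'dup': [0, 0]
After 'push 1': [0, 0, 1]
After 'push 19': [0, 0, 1, 19]
After 'mod': [0, 0, 1]
After 'push 6': [0, 0, 1, 6]
After 'lt': [0, 0, 1]
After 'pick 1': [0, 0, 1, 0]
After 'neg': [0, 0, 1, 0]
After 'lt': [0, 0, 0]

Answer: 0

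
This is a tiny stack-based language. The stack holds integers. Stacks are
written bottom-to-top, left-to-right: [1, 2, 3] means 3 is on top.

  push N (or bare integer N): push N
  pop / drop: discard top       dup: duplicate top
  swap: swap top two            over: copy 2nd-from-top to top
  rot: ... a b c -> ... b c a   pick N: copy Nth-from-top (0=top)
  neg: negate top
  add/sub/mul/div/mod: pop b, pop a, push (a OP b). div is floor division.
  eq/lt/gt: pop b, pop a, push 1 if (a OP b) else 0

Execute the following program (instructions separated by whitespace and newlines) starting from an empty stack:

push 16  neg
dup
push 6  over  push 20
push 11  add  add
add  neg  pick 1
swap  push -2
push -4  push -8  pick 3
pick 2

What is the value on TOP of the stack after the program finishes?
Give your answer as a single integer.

Answer: -4

Derivation:
After 'push 16': [16]
After 'neg': [-16]
After 'dup': [-16, -16]
After 'push 6': [-16, -16, 6]
After 'over': [-16, -16, 6, -16]
After 'push 20': [-16, -16, 6, -16, 20]
After 'push 11': [-16, -16, 6, -16, 20, 11]
After 'add': [-16, -16, 6, -16, 31]
After 'add': [-16, -16, 6, 15]
After 'add': [-16, -16, 21]
After 'neg': [-16, -16, -21]
After 'pick 1': [-16, -16, -21, -16]
After 'swap': [-16, -16, -16, -21]
After 'push -2': [-16, -16, -16, -21, -2]
After 'push -4': [-16, -16, -16, -21, -2, -4]
After 'push -8': [-16, -16, -16, -21, -2, -4, -8]
After 'pick 3': [-16, -16, -16, -21, -2, -4, -8, -21]
After 'pick 2': [-16, -16, -16, -21, -2, -4, -8, -21, -4]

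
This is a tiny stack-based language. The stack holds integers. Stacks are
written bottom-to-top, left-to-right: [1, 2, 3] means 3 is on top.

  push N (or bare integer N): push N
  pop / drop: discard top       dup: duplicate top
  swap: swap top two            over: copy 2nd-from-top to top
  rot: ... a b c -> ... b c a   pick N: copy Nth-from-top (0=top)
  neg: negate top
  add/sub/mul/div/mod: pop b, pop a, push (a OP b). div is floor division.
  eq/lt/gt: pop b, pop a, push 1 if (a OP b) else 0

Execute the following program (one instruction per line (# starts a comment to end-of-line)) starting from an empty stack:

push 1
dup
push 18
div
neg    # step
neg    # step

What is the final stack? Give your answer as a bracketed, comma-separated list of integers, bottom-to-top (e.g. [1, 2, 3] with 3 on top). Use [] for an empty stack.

Answer: [1, 0]

Derivation:
After 'push 1': [1]
After 'dup': [1, 1]
After 'push 18': [1, 1, 18]
After 'div': [1, 0]
After 'neg': [1, 0]
After 'neg': [1, 0]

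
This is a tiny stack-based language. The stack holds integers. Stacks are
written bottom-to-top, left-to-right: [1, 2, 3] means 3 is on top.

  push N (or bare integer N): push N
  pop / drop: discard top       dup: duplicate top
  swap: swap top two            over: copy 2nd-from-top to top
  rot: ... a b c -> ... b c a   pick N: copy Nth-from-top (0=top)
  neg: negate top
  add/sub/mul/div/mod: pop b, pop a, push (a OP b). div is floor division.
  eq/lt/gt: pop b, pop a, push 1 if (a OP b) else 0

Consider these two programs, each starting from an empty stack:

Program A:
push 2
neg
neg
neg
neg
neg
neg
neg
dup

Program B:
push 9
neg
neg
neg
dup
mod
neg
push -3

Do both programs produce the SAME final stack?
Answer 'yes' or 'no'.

Program A trace:
  After 'push 2': [2]
  After 'neg': [-2]
  After 'neg': [2]
  After 'neg': [-2]
  After 'neg': [2]
  After 'neg': [-2]
  After 'neg': [2]
  After 'neg': [-2]
  After 'dup': [-2, -2]
Program A final stack: [-2, -2]

Program B trace:
  After 'push 9': [9]
  After 'neg': [-9]
  After 'neg': [9]
  After 'neg': [-9]
  After 'dup': [-9, -9]
  After 'mod': [0]
  After 'neg': [0]
  After 'push -3': [0, -3]
Program B final stack: [0, -3]
Same: no

Answer: no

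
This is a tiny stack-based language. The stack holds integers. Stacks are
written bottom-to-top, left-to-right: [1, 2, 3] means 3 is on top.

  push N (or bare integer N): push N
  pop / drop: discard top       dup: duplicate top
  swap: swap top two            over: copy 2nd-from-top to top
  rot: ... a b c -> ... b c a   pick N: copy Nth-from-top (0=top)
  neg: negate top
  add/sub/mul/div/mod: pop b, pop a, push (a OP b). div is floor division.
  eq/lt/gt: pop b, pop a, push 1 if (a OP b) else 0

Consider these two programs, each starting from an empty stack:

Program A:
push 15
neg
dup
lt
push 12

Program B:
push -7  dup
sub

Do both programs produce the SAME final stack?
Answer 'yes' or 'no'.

Program A trace:
  After 'push 15': [15]
  After 'neg': [-15]
  After 'dup': [-15, -15]
  After 'lt': [0]
  After 'push 12': [0, 12]
Program A final stack: [0, 12]

Program B trace:
  After 'push -7': [-7]
  After 'dup': [-7, -7]
  After 'sub': [0]
Program B final stack: [0]
Same: no

Answer: no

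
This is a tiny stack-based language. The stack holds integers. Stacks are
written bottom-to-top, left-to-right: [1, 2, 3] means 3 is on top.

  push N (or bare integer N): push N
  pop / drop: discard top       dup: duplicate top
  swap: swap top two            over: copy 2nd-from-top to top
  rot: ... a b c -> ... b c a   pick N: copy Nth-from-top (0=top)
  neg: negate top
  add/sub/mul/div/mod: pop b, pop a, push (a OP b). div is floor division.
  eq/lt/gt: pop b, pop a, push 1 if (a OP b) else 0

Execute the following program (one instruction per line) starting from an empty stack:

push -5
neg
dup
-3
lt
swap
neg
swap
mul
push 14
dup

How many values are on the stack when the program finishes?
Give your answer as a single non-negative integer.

After 'push -5': stack = [-5] (depth 1)
After 'neg': stack = [5] (depth 1)
After 'dup': stack = [5, 5] (depth 2)
After 'push -3': stack = [5, 5, -3] (depth 3)
After 'lt': stack = [5, 0] (depth 2)
After 'swap': stack = [0, 5] (depth 2)
After 'neg': stack = [0, -5] (depth 2)
After 'swap': stack = [-5, 0] (depth 2)
After 'mul': stack = [0] (depth 1)
After 'push 14': stack = [0, 14] (depth 2)
After 'dup': stack = [0, 14, 14] (depth 3)

Answer: 3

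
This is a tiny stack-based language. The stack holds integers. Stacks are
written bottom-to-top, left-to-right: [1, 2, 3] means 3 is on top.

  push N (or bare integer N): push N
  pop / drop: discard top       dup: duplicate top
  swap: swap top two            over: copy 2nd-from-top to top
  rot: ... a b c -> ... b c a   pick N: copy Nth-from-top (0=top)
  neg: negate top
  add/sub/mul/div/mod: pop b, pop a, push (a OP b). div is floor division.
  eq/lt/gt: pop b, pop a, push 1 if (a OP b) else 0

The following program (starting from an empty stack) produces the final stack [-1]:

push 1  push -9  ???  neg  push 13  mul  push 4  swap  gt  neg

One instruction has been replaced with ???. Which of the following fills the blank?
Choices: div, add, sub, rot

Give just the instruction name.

Answer: sub

Derivation:
Stack before ???: [1, -9]
Stack after ???:  [10]
Checking each choice:
  div: produces [0]
  add: produces [0]
  sub: MATCH
  rot: stack underflow (need 3, have 2)


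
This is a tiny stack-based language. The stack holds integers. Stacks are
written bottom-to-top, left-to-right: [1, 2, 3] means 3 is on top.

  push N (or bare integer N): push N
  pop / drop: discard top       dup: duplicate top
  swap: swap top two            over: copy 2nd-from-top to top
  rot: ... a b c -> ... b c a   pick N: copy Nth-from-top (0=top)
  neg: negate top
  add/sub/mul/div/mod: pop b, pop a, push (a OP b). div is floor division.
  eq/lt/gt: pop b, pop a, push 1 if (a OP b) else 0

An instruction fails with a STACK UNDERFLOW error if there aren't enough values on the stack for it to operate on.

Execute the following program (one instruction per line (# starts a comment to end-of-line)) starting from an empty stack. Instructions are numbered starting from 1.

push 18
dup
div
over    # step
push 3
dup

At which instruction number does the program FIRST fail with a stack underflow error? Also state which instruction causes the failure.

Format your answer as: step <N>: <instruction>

Step 1 ('push 18'): stack = [18], depth = 1
Step 2 ('dup'): stack = [18, 18], depth = 2
Step 3 ('div'): stack = [1], depth = 1
Step 4 ('over'): needs 2 value(s) but depth is 1 — STACK UNDERFLOW

Answer: step 4: over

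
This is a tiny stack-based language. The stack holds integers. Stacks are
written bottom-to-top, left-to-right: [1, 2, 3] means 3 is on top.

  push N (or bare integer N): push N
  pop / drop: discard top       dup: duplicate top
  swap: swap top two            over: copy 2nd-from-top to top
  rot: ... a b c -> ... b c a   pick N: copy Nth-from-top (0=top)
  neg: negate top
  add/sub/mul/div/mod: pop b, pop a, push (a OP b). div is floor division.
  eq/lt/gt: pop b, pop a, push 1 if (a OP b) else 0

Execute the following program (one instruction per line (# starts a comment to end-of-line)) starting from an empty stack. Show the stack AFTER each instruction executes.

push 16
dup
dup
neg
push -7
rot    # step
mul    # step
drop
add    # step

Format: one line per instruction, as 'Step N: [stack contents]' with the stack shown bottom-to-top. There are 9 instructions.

Step 1: [16]
Step 2: [16, 16]
Step 3: [16, 16, 16]
Step 4: [16, 16, -16]
Step 5: [16, 16, -16, -7]
Step 6: [16, -16, -7, 16]
Step 7: [16, -16, -112]
Step 8: [16, -16]
Step 9: [0]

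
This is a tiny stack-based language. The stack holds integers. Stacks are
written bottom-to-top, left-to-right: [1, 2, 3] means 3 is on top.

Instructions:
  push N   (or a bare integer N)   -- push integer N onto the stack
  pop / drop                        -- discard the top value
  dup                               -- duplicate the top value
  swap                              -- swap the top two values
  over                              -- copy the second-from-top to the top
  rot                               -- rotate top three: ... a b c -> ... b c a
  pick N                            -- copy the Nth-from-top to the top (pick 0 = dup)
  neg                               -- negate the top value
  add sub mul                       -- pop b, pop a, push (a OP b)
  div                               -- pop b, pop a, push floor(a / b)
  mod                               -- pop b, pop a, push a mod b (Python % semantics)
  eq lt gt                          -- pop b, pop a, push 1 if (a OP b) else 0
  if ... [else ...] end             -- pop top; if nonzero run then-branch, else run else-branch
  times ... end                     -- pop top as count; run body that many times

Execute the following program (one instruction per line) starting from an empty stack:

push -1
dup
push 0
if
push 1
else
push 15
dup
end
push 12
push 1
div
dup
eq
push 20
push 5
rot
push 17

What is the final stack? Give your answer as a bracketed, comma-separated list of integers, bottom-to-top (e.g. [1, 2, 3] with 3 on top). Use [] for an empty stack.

Answer: [-1, -1, 15, 15, 20, 5, 1, 17]

Derivation:
After 'push -1': [-1]
After 'dup': [-1, -1]
After 'push 0': [-1, -1, 0]
After 'if': [-1, -1]
After 'push 15': [-1, -1, 15]
After 'dup': [-1, -1, 15, 15]
After 'push 12': [-1, -1, 15, 15, 12]
After 'push 1': [-1, -1, 15, 15, 12, 1]
After 'div': [-1, -1, 15, 15, 12]
After 'dup': [-1, -1, 15, 15, 12, 12]
After 'eq': [-1, -1, 15, 15, 1]
After 'push 20': [-1, -1, 15, 15, 1, 20]
After 'push 5': [-1, -1, 15, 15, 1, 20, 5]
After 'rot': [-1, -1, 15, 15, 20, 5, 1]
After 'push 17': [-1, -1, 15, 15, 20, 5, 1, 17]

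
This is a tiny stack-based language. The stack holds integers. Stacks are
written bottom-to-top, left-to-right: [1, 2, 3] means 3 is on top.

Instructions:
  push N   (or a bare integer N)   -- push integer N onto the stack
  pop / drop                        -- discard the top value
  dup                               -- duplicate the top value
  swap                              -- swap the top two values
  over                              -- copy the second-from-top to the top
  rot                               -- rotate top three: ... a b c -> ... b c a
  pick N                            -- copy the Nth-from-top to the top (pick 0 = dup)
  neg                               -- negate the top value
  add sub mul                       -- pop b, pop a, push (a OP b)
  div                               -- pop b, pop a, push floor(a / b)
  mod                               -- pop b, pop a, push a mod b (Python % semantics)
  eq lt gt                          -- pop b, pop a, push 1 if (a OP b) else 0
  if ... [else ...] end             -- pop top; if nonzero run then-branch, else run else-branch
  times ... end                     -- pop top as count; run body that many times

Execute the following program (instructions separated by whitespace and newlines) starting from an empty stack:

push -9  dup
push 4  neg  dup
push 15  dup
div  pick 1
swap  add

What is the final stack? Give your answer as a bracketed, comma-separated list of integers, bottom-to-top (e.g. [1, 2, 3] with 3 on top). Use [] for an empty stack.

After 'push -9': [-9]
After 'dup': [-9, -9]
After 'push 4': [-9, -9, 4]
After 'neg': [-9, -9, -4]
After 'dup': [-9, -9, -4, -4]
After 'push 15': [-9, -9, -4, -4, 15]
After 'dup': [-9, -9, -4, -4, 15, 15]
After 'div': [-9, -9, -4, -4, 1]
After 'pick 1': [-9, -9, -4, -4, 1, -4]
After 'swap': [-9, -9, -4, -4, -4, 1]
After 'add': [-9, -9, -4, -4, -3]

Answer: [-9, -9, -4, -4, -3]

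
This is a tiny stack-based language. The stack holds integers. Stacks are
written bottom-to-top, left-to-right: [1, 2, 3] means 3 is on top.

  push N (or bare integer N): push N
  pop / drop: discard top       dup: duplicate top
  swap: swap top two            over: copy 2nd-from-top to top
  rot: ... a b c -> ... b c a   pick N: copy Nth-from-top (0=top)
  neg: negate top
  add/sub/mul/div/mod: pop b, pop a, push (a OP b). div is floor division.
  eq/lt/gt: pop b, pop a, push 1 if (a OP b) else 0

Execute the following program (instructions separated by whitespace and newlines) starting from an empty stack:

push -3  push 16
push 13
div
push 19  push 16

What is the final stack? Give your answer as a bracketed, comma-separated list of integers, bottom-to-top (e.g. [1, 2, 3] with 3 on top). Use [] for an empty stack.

After 'push -3': [-3]
After 'push 16': [-3, 16]
After 'push 13': [-3, 16, 13]
After 'div': [-3, 1]
After 'push 19': [-3, 1, 19]
After 'push 16': [-3, 1, 19, 16]

Answer: [-3, 1, 19, 16]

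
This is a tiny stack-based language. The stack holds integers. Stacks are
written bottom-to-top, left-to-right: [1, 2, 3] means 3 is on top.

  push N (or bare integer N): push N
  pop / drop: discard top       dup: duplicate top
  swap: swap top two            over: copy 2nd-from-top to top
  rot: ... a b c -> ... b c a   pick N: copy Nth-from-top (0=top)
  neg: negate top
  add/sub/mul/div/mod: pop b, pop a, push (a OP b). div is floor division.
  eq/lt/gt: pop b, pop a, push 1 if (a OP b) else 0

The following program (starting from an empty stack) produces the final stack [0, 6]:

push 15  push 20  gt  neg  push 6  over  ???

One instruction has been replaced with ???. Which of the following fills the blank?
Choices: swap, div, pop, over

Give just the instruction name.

Stack before ???: [0, 6, 0]
Stack after ???:  [0, 6]
Checking each choice:
  swap: produces [0, 0, 6]
  div: division by zero
  pop: MATCH
  over: produces [0, 6, 0, 6]


Answer: pop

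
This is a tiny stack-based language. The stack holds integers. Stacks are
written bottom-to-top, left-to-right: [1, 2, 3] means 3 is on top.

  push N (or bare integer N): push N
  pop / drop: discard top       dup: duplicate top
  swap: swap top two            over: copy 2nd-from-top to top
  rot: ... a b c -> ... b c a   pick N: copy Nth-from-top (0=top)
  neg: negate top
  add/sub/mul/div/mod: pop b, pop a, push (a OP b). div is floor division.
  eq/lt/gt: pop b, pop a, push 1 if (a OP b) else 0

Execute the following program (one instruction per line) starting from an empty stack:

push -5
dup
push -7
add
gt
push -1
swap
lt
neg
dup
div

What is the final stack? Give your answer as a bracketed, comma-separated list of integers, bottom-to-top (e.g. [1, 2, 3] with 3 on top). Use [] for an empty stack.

Answer: [1]

Derivation:
After 'push -5': [-5]
After 'dup': [-5, -5]
After 'push -7': [-5, -5, -7]
After 'add': [-5, -12]
After 'gt': [1]
After 'push -1': [1, -1]
After 'swap': [-1, 1]
After 'lt': [1]
After 'neg': [-1]
After 'dup': [-1, -1]
After 'div': [1]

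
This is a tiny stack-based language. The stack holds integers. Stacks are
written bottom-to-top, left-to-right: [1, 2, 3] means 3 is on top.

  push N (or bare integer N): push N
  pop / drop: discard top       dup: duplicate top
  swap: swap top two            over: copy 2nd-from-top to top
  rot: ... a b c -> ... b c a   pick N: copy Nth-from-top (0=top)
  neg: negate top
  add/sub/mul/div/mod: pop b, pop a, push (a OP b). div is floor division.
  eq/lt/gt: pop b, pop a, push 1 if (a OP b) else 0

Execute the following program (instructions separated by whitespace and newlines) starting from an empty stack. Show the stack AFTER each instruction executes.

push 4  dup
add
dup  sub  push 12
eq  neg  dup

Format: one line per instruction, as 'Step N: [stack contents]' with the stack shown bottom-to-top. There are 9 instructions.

Step 1: [4]
Step 2: [4, 4]
Step 3: [8]
Step 4: [8, 8]
Step 5: [0]
Step 6: [0, 12]
Step 7: [0]
Step 8: [0]
Step 9: [0, 0]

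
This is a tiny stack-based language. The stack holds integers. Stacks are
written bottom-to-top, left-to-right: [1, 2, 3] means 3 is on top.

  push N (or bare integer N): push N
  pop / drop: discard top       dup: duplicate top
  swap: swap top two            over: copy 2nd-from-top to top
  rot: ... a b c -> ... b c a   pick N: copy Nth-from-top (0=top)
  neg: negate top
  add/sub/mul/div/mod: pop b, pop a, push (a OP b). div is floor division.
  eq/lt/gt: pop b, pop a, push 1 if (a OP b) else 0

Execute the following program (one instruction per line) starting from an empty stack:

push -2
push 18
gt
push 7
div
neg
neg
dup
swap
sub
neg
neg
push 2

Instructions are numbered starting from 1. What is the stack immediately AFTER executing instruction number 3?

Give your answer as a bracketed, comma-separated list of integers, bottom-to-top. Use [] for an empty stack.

Answer: [0]

Derivation:
Step 1 ('push -2'): [-2]
Step 2 ('push 18'): [-2, 18]
Step 3 ('gt'): [0]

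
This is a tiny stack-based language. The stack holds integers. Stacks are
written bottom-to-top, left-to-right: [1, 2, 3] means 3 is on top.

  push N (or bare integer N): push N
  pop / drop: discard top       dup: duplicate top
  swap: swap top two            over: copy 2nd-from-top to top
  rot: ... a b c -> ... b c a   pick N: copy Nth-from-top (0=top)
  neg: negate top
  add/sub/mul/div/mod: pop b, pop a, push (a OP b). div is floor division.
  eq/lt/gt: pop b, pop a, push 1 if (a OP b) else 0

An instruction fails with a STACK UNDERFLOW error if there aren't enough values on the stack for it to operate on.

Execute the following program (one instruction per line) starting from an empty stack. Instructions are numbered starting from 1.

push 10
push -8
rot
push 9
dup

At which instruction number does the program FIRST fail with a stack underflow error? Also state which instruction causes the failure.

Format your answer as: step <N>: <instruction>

Answer: step 3: rot

Derivation:
Step 1 ('push 10'): stack = [10], depth = 1
Step 2 ('push -8'): stack = [10, -8], depth = 2
Step 3 ('rot'): needs 3 value(s) but depth is 2 — STACK UNDERFLOW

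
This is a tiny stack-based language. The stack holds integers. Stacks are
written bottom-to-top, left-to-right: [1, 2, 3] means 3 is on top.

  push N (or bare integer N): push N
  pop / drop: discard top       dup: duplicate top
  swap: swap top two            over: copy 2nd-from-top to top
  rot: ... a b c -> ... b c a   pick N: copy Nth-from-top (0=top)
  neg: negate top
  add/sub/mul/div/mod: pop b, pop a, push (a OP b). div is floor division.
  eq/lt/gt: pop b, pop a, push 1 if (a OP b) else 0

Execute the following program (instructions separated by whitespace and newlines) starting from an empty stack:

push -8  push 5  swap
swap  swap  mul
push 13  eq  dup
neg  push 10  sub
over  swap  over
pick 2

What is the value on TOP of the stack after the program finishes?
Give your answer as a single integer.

Answer: 0

Derivation:
After 'push -8': [-8]
After 'push 5': [-8, 5]
After 'swap': [5, -8]
After 'swap': [-8, 5]
After 'swap': [5, -8]
After 'mul': [-40]
After 'push 13': [-40, 13]
After 'eq': [0]
After 'dup': [0, 0]
After 'neg': [0, 0]
After 'push 10': [0, 0, 10]
After 'sub': [0, -10]
After 'over': [0, -10, 0]
After 'swap': [0, 0, -10]
After 'over': [0, 0, -10, 0]
After 'pick 2': [0, 0, -10, 0, 0]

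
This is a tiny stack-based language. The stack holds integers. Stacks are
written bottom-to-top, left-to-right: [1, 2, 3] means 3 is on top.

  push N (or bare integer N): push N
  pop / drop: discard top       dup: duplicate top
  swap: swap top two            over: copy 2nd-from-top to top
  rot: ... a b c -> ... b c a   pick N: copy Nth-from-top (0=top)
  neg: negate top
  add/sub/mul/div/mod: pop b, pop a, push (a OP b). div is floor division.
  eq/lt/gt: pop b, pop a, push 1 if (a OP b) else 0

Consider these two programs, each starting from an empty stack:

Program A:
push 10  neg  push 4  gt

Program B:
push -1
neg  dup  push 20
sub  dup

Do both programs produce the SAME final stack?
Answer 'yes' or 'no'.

Program A trace:
  After 'push 10': [10]
  After 'neg': [-10]
  After 'push 4': [-10, 4]
  After 'gt': [0]
Program A final stack: [0]

Program B trace:
  After 'push -1': [-1]
  After 'neg': [1]
  After 'dup': [1, 1]
  After 'push 20': [1, 1, 20]
  After 'sub': [1, -19]
  After 'dup': [1, -19, -19]
Program B final stack: [1, -19, -19]
Same: no

Answer: no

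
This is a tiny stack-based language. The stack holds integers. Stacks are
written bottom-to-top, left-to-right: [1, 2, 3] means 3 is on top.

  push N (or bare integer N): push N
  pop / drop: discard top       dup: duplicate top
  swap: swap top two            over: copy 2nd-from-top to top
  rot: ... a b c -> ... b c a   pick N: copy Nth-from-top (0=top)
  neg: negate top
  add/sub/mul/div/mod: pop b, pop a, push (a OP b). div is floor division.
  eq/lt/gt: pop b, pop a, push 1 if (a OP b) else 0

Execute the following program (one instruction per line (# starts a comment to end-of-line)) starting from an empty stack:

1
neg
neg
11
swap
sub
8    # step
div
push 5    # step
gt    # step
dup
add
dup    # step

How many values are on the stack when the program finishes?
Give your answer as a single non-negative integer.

After 'push 1': stack = [1] (depth 1)
After 'neg': stack = [-1] (depth 1)
After 'neg': stack = [1] (depth 1)
After 'push 11': stack = [1, 11] (depth 2)
After 'swap': stack = [11, 1] (depth 2)
After 'sub': stack = [10] (depth 1)
After 'push 8': stack = [10, 8] (depth 2)
After 'div': stack = [1] (depth 1)
After 'push 5': stack = [1, 5] (depth 2)
After 'gt': stack = [0] (depth 1)
After 'dup': stack = [0, 0] (depth 2)
After 'add': stack = [0] (depth 1)
After 'dup': stack = [0, 0] (depth 2)

Answer: 2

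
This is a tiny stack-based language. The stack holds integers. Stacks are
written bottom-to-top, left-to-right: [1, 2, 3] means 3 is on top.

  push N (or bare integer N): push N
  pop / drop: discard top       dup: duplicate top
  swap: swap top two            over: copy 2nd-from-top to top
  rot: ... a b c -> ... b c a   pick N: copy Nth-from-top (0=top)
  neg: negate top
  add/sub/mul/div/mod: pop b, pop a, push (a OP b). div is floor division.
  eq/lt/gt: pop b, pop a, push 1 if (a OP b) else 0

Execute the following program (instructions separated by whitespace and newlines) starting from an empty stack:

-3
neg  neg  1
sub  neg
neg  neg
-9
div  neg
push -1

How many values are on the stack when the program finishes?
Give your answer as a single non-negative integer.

After 'push -3': stack = [-3] (depth 1)
After 'neg': stack = [3] (depth 1)
After 'neg': stack = [-3] (depth 1)
After 'push 1': stack = [-3, 1] (depth 2)
After 'sub': stack = [-4] (depth 1)
After 'neg': stack = [4] (depth 1)
After 'neg': stack = [-4] (depth 1)
After 'neg': stack = [4] (depth 1)
After 'push -9': stack = [4, -9] (depth 2)
After 'div': stack = [-1] (depth 1)
After 'neg': stack = [1] (depth 1)
After 'push -1': stack = [1, -1] (depth 2)

Answer: 2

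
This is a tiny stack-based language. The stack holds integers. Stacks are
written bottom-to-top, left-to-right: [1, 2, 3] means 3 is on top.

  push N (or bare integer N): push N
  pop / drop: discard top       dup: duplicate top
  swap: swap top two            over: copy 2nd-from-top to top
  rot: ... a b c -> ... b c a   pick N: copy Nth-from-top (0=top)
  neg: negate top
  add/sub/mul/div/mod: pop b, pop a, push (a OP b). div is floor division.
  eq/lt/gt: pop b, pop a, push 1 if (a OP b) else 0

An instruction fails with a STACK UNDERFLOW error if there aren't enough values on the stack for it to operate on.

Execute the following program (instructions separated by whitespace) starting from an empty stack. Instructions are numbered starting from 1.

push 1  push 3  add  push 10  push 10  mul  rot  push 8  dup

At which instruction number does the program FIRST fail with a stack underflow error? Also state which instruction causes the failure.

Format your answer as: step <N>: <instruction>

Step 1 ('push 1'): stack = [1], depth = 1
Step 2 ('push 3'): stack = [1, 3], depth = 2
Step 3 ('add'): stack = [4], depth = 1
Step 4 ('push 10'): stack = [4, 10], depth = 2
Step 5 ('push 10'): stack = [4, 10, 10], depth = 3
Step 6 ('mul'): stack = [4, 100], depth = 2
Step 7 ('rot'): needs 3 value(s) but depth is 2 — STACK UNDERFLOW

Answer: step 7: rot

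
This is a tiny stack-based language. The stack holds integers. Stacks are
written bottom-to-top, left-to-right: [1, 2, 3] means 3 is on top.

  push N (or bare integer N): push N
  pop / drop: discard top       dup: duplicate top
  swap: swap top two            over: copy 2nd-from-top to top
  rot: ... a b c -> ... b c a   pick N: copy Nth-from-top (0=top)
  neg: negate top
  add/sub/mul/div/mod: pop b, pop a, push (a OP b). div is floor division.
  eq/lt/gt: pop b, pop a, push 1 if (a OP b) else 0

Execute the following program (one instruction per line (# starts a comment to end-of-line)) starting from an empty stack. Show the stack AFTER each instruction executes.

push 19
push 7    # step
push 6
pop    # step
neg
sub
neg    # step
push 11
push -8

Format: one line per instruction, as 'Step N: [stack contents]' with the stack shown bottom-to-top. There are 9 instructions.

Step 1: [19]
Step 2: [19, 7]
Step 3: [19, 7, 6]
Step 4: [19, 7]
Step 5: [19, -7]
Step 6: [26]
Step 7: [-26]
Step 8: [-26, 11]
Step 9: [-26, 11, -8]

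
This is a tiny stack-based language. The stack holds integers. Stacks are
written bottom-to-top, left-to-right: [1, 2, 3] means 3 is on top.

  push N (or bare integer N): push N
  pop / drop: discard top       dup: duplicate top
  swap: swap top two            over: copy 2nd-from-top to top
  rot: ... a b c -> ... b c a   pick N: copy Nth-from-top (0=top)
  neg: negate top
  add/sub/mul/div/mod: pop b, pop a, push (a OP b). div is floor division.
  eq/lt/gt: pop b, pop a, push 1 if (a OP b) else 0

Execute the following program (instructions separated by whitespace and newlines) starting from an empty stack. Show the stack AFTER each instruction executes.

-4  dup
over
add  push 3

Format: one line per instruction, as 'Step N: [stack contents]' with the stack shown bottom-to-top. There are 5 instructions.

Step 1: [-4]
Step 2: [-4, -4]
Step 3: [-4, -4, -4]
Step 4: [-4, -8]
Step 5: [-4, -8, 3]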